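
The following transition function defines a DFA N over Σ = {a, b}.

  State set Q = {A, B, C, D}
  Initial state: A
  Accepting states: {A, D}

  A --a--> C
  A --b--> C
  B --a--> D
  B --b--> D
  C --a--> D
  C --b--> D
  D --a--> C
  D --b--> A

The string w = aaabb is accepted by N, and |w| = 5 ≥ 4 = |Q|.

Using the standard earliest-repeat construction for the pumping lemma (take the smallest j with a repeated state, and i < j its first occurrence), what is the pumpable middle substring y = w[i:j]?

aa

Run of N on w = a a a b b:
  step 0: A  (start)
  step 1: C  (read a: A→C)
  step 2: D  (read a: C→D)
  step 3: C  (read a: D→C)   ← first repeat (C seen earlier)
  step 4: D  (read b: C→D)
  step 5: A  (read b: D→A)

So i = 1, j = 3, giving x = w[0:1] = a, y = w[1:3] = aa, z = w[3:5] = bb.
Check: |xy| = 3 ≤ 4 and |y| = 2 ≥ 1. Reading y takes N from C back to C, so every xyⁱz is accepted.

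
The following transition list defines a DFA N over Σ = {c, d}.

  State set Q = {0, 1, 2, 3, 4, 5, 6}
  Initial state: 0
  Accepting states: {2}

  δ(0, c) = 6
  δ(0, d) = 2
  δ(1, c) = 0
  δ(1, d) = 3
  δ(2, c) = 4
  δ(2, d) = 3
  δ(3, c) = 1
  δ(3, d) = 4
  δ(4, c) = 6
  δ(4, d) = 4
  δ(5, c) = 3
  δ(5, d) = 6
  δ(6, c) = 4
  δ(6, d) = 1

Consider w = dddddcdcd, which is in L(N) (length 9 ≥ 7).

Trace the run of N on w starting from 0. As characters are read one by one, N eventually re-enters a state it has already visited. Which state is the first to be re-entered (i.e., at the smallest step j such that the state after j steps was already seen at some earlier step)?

Run of N on w = d d d d d c d c d:
  step 0: 0  (start)
  step 1: 2  (read d: 0→2)
  step 2: 3  (read d: 2→3)
  step 3: 4  (read d: 3→4)
  step 4: 4  (read d: 4→4)   ← first repeat (4 seen earlier)
  step 5: 4  (read d: 4→4)
  step 6: 6  (read c: 4→6)
  step 7: 1  (read d: 6→1)
  step 8: 0  (read c: 1→0)
  step 9: 2  (read d: 0→2)

The earliest repeat is at step j = 4: N is in 4, which it already visited at step i = 3.

4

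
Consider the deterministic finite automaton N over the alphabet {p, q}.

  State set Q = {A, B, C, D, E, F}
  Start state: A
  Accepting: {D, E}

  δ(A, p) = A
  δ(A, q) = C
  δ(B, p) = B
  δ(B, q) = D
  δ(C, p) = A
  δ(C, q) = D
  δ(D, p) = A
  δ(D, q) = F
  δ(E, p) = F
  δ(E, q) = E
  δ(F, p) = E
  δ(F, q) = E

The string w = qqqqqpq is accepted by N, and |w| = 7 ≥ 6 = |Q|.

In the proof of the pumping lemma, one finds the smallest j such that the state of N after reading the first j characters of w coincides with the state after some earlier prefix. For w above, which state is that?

E

State sequence: A -q-> C -q-> D -q-> F -q-> E -q-> E -p-> F -q-> E
First repeat at step 5: E was already visited.

The earliest repeat is at step j = 5: N is in E, which it already visited at step i = 4.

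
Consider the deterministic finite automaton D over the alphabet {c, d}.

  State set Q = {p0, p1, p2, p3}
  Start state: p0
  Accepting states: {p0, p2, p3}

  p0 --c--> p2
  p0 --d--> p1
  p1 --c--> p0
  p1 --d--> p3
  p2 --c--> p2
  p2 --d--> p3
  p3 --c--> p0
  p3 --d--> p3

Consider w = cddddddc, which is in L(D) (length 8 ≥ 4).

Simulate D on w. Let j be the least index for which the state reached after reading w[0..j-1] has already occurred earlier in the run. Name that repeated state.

p3

State sequence: p0 -c-> p2 -d-> p3 -d-> p3 -d-> p3 -d-> p3 -d-> p3 -d-> p3 -c-> p0
First repeat at step 3: p3 was already visited.

The earliest repeat is at step j = 3: D is in p3, which it already visited at step i = 2.
The DFA has 4 states, so the proof of the pumping lemma guarantees a repeated state among the first 4+1 visited; the segment between the two visits is the pumpable y.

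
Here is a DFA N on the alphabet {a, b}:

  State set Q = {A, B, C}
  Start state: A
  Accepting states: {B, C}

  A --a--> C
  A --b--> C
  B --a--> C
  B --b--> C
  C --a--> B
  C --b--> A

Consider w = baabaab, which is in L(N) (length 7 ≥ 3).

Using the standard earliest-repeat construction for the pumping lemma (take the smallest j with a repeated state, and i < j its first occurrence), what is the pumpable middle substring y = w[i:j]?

aa

State sequence: A -b-> C -a-> B -a-> C -b-> A -a-> C -a-> B -b-> C
First repeat at step 3: C was already visited.

So i = 1, j = 3, giving x = w[0:1] = b, y = w[1:3] = aa, z = w[3:7] = baab.
Check: |xy| = 3 ≤ 3 and |y| = 2 ≥ 1. Reading y takes N from C back to C, so every xyⁱz is accepted.
With |Q| = 3, pigeonhole forces a state repeat no later than step 3; the substring read between the first and second visits to that state can be pumped.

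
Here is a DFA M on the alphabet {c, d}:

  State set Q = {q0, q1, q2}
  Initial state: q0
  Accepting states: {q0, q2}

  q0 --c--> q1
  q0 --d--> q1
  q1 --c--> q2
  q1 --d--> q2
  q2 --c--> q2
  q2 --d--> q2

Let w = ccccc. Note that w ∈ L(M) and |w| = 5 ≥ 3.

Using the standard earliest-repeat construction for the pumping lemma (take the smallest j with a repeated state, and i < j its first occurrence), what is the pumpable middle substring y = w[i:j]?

State sequence: q0 -c-> q1 -c-> q2 -c-> q2 -c-> q2 -c-> q2
First repeat at step 3: q2 was already visited.

So i = 2, j = 3, giving x = w[0:2] = cc, y = w[2:3] = c, z = w[3:5] = cc.
Check: |xy| = 3 ≤ 3 and |y| = 1 ≥ 1. Reading y takes M from q2 back to q2, so every xyⁱz is accepted.

c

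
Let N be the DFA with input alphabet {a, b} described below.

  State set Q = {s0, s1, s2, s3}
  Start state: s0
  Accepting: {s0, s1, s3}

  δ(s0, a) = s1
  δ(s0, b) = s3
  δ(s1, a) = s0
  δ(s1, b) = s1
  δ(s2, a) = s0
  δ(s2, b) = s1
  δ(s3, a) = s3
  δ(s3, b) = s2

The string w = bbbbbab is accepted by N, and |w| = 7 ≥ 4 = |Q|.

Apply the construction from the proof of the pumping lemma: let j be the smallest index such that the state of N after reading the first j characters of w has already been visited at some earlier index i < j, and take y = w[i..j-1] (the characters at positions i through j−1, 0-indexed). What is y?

b

State sequence: s0 -b-> s3 -b-> s2 -b-> s1 -b-> s1 -b-> s1 -a-> s0 -b-> s3
First repeat at step 4: s1 was already visited.

So i = 3, j = 4, giving x = w[0:3] = bbb, y = w[3:4] = b, z = w[4:7] = bab.
Check: |xy| = 4 ≤ 4 and |y| = 1 ≥ 1. Reading y takes N from s1 back to s1, so every xyⁱz is accepted.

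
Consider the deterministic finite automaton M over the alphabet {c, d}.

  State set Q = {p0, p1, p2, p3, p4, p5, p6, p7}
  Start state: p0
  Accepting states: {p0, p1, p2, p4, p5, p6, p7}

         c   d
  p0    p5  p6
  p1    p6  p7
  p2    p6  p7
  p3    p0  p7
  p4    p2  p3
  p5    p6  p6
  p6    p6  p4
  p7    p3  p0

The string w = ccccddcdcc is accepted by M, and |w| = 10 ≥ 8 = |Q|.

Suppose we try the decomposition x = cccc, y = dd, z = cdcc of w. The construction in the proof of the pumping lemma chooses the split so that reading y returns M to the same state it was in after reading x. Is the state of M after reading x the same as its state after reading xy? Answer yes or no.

Run of M on the first 6 characters of w = c c c c d d:
  step 0: p0  (start)
  step 1: p5  (read c: p0→p5)
  step 2: p6  (read c: p5→p6)
  step 3: p6  (read c: p6→p6)
  step 4: p6  (read c: p6→p6)
  step 5: p4  (read d: p6→p4)
  step 6: p3  (read d: p4→p3)

After x (step 4): p6. After xy (step 6): p3.
They differ (p6 ≠ p3), so y is not a cycle from the state after x; this split is not the one the pumping-lemma construction produces, and pumping y need not keep the string in L(M).

no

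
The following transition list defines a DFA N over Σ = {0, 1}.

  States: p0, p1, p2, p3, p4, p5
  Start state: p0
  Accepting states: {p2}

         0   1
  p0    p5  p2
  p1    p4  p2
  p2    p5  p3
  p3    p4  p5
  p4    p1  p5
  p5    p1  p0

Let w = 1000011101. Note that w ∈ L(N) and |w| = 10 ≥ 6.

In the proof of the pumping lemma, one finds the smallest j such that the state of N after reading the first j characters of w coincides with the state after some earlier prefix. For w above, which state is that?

p1

Run of N on w = 1 0 0 0 0 1 1 1 0 1:
  step 0: p0  (start)
  step 1: p2  (read 1: p0→p2)
  step 2: p5  (read 0: p2→p5)
  step 3: p1  (read 0: p5→p1)
  step 4: p4  (read 0: p1→p4)
  step 5: p1  (read 0: p4→p1)   ← first repeat (p1 seen earlier)
  step 6: p2  (read 1: p1→p2)
  step 7: p3  (read 1: p2→p3)
  step 8: p5  (read 1: p3→p5)
  step 9: p1  (read 0: p5→p1)
  step 10: p2  (read 1: p1→p2)

The earliest repeat is at step j = 5: N is in p1, which it already visited at step i = 3.
The DFA has 6 states, so the proof of the pumping lemma guarantees a repeated state among the first 6+1 visited; the segment between the two visits is the pumpable y.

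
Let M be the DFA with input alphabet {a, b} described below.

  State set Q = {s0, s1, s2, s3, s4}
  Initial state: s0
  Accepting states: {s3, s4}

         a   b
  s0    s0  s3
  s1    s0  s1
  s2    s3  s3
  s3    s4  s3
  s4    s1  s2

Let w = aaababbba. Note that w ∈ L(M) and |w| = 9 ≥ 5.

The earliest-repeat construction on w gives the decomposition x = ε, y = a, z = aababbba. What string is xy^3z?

xy^3z = ε·a·a·a·aababbba = aaaaababbba.
Reading y = a takes M from s0 back to s0, so after x·y·y·y the machine is still in s0, and z then leads to the accepting state s4. Hence aaaaababbba ∈ L(M).

aaaaababbba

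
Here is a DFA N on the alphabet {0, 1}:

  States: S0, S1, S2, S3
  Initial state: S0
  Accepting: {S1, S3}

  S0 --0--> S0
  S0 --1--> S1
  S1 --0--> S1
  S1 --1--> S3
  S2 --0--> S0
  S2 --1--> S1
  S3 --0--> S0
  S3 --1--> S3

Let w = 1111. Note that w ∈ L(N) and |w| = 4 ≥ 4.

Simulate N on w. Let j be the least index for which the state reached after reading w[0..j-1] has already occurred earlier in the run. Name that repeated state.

Run of N on w = 1 1 1 1:
  step 0: S0  (start)
  step 1: S1  (read 1: S0→S1)
  step 2: S3  (read 1: S1→S3)
  step 3: S3  (read 1: S3→S3)   ← first repeat (S3 seen earlier)
  step 4: S3  (read 1: S3→S3)

The earliest repeat is at step j = 3: N is in S3, which it already visited at step i = 2.

S3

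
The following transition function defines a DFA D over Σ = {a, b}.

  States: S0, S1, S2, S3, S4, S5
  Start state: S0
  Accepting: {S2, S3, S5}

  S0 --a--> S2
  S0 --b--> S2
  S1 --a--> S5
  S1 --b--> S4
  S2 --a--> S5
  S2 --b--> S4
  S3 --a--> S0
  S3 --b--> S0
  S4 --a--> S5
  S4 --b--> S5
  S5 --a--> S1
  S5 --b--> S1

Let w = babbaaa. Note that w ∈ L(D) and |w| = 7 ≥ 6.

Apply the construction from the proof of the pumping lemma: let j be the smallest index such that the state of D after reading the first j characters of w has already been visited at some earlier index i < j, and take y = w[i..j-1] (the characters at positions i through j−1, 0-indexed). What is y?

Run of D on w = b a b b a a a:
  step 0: S0  (start)
  step 1: S2  (read b: S0→S2)
  step 2: S5  (read a: S2→S5)
  step 3: S1  (read b: S5→S1)
  step 4: S4  (read b: S1→S4)
  step 5: S5  (read a: S4→S5)   ← first repeat (S5 seen earlier)
  step 6: S1  (read a: S5→S1)
  step 7: S5  (read a: S1→S5)

So i = 2, j = 5, giving x = w[0:2] = ba, y = w[2:5] = bba, z = w[5:7] = aa.
Check: |xy| = 5 ≤ 6 and |y| = 3 ≥ 1. Reading y takes D from S5 back to S5, so every xyⁱz is accepted.

bba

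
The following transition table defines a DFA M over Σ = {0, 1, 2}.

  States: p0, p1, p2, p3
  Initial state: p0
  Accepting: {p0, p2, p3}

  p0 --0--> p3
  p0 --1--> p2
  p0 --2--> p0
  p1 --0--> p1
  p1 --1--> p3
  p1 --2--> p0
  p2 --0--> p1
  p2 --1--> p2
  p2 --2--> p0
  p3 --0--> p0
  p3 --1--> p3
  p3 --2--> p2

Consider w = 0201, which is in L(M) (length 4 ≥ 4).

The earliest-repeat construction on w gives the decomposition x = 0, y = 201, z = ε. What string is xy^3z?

0201201201

xy^3z = 0·201·201·201·ε = 0201201201.
Reading y = 201 takes M from p3 back to p3, so after x·y·y·y the machine is still in p3, and z then leads to the accepting state p3. Hence 0201201201 ∈ L(M).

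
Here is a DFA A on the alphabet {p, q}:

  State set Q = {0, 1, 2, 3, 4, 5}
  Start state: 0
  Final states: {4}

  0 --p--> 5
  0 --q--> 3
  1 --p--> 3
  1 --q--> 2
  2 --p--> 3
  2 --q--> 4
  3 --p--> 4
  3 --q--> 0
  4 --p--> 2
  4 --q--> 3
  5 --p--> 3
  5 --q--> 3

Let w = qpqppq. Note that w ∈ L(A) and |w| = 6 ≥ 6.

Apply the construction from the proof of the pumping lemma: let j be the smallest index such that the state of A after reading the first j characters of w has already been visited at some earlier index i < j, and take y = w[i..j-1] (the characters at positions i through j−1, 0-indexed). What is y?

Run of A on w = q p q p p q:
  step 0: 0  (start)
  step 1: 3  (read q: 0→3)
  step 2: 4  (read p: 3→4)
  step 3: 3  (read q: 4→3)   ← first repeat (3 seen earlier)
  step 4: 4  (read p: 3→4)
  step 5: 2  (read p: 4→2)
  step 6: 4  (read q: 2→4)

So i = 1, j = 3, giving x = w[0:1] = q, y = w[1:3] = pq, z = w[3:6] = ppq.
Check: |xy| = 3 ≤ 6 and |y| = 2 ≥ 1. Reading y takes A from 3 back to 3, so every xyⁱz is accepted.
Since A has 6 states, any run of length ≥ 6 visits 6+1 states, so by pigeonhole some state repeats within the first 6 steps — that repeat gives the pumpable loop.

pq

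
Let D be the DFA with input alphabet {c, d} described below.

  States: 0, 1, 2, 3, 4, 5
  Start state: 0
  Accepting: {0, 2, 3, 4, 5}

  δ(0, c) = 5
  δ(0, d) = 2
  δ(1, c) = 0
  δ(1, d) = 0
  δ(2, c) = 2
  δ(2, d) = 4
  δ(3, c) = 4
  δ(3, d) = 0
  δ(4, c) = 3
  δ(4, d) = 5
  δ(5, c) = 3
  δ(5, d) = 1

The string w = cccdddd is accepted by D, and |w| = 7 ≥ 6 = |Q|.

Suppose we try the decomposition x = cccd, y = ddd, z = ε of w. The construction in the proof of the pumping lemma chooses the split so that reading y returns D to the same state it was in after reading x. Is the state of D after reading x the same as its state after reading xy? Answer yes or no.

State sequence: 0 -c-> 5 -c-> 3 -c-> 4 -d-> 5 -d-> 1 -d-> 0 -d-> 2

After x (step 4): 5. After xy (step 7): 2.
They differ (5 ≠ 2), so y is not a cycle from the state after x; this split is not the one the pumping-lemma construction produces, and pumping y need not keep the string in L(D).

no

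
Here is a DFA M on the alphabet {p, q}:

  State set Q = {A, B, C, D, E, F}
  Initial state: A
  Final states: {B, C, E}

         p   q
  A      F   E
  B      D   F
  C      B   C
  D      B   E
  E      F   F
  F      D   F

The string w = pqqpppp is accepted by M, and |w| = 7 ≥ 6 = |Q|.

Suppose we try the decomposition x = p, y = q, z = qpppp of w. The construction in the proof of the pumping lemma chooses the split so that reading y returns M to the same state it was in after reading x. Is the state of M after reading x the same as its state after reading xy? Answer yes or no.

yes

Run of M on the first 2 characters of w = p q:
  step 0: A  (start)
  step 1: F  (read p: A→F)
  step 2: F  (read q: F→F)

After x (step 1): F. After xy (step 2): F.
They match, so y = q drives M around a cycle from F back to itself; pumping y any number of times keeps M in F before reading z, and xyⁱz ∈ L(M) for every i ≥ 0.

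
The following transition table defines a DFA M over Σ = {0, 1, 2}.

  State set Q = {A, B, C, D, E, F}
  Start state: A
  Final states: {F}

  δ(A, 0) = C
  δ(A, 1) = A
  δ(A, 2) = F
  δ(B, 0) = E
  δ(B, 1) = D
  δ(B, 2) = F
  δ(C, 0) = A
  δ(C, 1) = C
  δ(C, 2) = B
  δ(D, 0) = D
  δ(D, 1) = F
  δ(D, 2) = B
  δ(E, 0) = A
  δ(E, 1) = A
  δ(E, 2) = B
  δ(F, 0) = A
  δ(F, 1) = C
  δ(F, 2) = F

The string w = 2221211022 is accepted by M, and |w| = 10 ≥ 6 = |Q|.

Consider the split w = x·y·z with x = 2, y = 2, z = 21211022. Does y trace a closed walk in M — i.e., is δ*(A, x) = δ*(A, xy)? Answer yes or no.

Run of M on the first 2 characters of w = 2 2:
  step 0: A  (start)
  step 1: F  (read 2: A→F)
  step 2: F  (read 2: F→F)

After x (step 1): F. After xy (step 2): F.
They match, so y = 2 drives M around a cycle from F back to itself; pumping y any number of times keeps M in F before reading z, and xyⁱz ∈ L(M) for every i ≥ 0.

yes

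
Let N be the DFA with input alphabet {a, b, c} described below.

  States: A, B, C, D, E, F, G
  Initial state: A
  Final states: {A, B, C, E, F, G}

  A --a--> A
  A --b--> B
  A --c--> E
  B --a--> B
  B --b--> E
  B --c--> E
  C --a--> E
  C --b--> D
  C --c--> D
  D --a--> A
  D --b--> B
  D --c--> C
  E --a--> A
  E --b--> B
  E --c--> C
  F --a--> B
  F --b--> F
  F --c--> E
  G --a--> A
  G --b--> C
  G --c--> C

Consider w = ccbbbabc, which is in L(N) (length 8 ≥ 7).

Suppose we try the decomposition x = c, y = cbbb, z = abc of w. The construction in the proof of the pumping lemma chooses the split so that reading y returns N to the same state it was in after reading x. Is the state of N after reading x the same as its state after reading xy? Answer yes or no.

Run of N on the first 5 characters of w = c c b b b:
  step 0: A  (start)
  step 1: E  (read c: A→E)
  step 2: C  (read c: E→C)
  step 3: D  (read b: C→D)
  step 4: B  (read b: D→B)
  step 5: E  (read b: B→E)

After x (step 1): E. After xy (step 5): E.
They match, so y = cbbb drives N around a cycle from E back to itself; pumping y any number of times keeps N in E before reading z, and xyⁱz ∈ L(N) for every i ≥ 0.

yes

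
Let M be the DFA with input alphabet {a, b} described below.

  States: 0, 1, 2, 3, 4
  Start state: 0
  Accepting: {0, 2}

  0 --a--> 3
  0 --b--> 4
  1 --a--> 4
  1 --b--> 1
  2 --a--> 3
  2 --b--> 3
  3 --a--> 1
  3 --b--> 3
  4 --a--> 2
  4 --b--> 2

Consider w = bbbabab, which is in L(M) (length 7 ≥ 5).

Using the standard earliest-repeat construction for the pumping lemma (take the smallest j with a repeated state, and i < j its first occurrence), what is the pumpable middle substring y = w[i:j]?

Run of M on w = b b b a b a b:
  step 0: 0  (start)
  step 1: 4  (read b: 0→4)
  step 2: 2  (read b: 4→2)
  step 3: 3  (read b: 2→3)
  step 4: 1  (read a: 3→1)
  step 5: 1  (read b: 1→1)   ← first repeat (1 seen earlier)
  step 6: 4  (read a: 1→4)
  step 7: 2  (read b: 4→2)

So i = 4, j = 5, giving x = w[0:4] = bbba, y = w[4:5] = b, z = w[5:7] = ab.
Check: |xy| = 5 ≤ 5 and |y| = 1 ≥ 1. Reading y takes M from 1 back to 1, so every xyⁱz is accepted.

b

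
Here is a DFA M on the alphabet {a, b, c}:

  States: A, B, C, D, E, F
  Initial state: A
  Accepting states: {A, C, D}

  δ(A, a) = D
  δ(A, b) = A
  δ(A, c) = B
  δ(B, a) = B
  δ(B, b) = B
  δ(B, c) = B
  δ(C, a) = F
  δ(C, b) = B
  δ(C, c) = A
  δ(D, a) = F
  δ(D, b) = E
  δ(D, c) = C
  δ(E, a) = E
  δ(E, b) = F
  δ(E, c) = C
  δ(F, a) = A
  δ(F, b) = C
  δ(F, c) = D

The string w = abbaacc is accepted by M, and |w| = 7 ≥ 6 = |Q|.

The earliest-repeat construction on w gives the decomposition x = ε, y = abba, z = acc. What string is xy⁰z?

xy⁰z = xz = ε·acc = acc.
Reading y = abba takes M from A back to A, so after x the machine is still in A, and z then leads to the accepting state A. Hence acc ∈ L(M).

acc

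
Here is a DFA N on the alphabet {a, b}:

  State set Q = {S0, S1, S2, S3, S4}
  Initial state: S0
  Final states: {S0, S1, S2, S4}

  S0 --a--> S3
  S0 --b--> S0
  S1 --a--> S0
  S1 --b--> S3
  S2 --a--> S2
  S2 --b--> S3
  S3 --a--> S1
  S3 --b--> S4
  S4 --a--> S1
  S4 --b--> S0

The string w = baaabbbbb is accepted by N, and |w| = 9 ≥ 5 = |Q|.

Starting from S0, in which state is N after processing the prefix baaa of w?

State sequence: S0 -b-> S0 -a-> S3 -a-> S1 -a-> S0

After reading 4 characters, N is in state S0.

S0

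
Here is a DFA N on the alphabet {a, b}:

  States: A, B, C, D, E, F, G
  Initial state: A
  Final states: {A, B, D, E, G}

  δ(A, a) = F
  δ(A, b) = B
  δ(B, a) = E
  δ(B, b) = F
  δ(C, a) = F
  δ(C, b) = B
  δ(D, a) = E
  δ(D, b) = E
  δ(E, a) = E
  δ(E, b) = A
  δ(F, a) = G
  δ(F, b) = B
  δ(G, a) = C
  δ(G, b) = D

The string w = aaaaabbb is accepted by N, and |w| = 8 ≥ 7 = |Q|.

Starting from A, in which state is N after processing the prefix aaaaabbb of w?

State sequence: A -a-> F -a-> G -a-> C -a-> F -a-> G -b-> D -b-> E -b-> A

After reading 8 characters, N is in state A.

A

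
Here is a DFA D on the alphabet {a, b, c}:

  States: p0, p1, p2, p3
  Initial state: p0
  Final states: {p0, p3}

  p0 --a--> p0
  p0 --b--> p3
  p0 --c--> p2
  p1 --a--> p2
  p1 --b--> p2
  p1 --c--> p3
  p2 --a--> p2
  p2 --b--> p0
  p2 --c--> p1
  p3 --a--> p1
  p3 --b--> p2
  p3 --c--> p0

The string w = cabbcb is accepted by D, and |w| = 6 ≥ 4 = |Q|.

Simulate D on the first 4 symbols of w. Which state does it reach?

State sequence: p0 -c-> p2 -a-> p2 -b-> p0 -b-> p3

After reading 4 characters, D is in state p3.

p3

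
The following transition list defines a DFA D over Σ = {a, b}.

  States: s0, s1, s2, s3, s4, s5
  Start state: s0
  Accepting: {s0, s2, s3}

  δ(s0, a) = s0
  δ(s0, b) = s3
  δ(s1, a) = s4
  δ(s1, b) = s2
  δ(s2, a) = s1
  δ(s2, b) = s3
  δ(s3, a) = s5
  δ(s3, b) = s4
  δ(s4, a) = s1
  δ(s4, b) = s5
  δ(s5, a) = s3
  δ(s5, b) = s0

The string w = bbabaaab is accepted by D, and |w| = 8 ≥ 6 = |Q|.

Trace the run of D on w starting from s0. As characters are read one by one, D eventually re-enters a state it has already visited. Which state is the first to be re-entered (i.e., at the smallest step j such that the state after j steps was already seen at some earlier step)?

s1

Run of D on w = b b a b a a a b:
  step 0: s0  (start)
  step 1: s3  (read b: s0→s3)
  step 2: s4  (read b: s3→s4)
  step 3: s1  (read a: s4→s1)
  step 4: s2  (read b: s1→s2)
  step 5: s1  (read a: s2→s1)   ← first repeat (s1 seen earlier)
  step 6: s4  (read a: s1→s4)
  step 7: s1  (read a: s4→s1)
  step 8: s2  (read b: s1→s2)

The earliest repeat is at step j = 5: D is in s1, which it already visited at step i = 3.
The DFA has 6 states, so the proof of the pumping lemma guarantees a repeated state among the first 6+1 visited; the segment between the two visits is the pumpable y.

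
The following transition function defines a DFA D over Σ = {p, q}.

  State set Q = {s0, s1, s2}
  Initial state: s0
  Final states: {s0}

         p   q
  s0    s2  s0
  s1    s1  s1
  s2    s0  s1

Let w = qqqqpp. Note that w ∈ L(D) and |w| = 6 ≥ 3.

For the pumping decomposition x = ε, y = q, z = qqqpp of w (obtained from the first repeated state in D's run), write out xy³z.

qqqqqqpp

xy^3z = ε·q·q·q·qqqpp = qqqqqqpp.
Reading y = q takes D from s0 back to s0, so after x·y·y·y the machine is still in s0, and z then leads to the accepting state s0. Hence qqqqqqpp ∈ L(D).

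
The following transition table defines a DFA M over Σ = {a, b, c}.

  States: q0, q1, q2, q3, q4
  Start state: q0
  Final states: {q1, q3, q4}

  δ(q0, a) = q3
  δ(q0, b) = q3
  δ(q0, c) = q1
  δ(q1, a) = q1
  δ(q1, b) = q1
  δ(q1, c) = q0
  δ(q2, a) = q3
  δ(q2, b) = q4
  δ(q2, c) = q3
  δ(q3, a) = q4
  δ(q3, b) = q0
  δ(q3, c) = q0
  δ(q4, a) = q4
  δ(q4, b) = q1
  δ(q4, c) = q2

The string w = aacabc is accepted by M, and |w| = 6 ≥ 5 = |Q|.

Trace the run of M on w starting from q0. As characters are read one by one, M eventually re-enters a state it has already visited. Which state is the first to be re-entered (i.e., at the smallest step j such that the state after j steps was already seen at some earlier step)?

q3

State sequence: q0 -a-> q3 -a-> q4 -c-> q2 -a-> q3 -b-> q0 -c-> q1
First repeat at step 4: q3 was already visited.

The earliest repeat is at step j = 4: M is in q3, which it already visited at step i = 1.
Since M has 5 states, any run of length ≥ 5 visits 5+1 states, so by pigeonhole some state repeats within the first 5 steps — that repeat gives the pumpable loop.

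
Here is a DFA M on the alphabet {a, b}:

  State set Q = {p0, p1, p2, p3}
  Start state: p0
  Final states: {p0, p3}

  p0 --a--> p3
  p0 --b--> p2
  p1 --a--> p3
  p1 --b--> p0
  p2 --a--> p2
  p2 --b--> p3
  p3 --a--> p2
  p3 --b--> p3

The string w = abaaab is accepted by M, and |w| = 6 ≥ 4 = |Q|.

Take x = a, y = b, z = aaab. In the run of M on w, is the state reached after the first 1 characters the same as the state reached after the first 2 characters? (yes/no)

Run of M on the first 2 characters of w = a b:
  step 0: p0  (start)
  step 1: p3  (read a: p0→p3)
  step 2: p3  (read b: p3→p3)

After x (step 1): p3. After xy (step 2): p3.
They match, so y = b drives M around a cycle from p3 back to itself; pumping y any number of times keeps M in p3 before reading z, and xyⁱz ∈ L(M) for every i ≥ 0.

yes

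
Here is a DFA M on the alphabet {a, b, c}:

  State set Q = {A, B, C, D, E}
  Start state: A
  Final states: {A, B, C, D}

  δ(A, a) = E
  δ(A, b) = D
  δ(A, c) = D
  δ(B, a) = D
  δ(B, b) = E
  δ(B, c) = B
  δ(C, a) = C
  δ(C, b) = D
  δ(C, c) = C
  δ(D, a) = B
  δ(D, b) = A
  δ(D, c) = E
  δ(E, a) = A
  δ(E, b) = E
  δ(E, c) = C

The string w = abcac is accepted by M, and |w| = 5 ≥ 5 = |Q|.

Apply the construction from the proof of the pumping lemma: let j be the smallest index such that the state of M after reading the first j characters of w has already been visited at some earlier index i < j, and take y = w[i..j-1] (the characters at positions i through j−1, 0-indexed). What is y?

State sequence: A -a-> E -b-> E -c-> C -a-> C -c-> C
First repeat at step 2: E was already visited.

So i = 1, j = 2, giving x = w[0:1] = a, y = w[1:2] = b, z = w[2:5] = cac.
Check: |xy| = 2 ≤ 5 and |y| = 1 ≥ 1. Reading y takes M from E back to E, so every xyⁱz is accepted.
Since M has 5 states, any run of length ≥ 5 visits 5+1 states, so by pigeonhole some state repeats within the first 5 steps — that repeat gives the pumpable loop.

b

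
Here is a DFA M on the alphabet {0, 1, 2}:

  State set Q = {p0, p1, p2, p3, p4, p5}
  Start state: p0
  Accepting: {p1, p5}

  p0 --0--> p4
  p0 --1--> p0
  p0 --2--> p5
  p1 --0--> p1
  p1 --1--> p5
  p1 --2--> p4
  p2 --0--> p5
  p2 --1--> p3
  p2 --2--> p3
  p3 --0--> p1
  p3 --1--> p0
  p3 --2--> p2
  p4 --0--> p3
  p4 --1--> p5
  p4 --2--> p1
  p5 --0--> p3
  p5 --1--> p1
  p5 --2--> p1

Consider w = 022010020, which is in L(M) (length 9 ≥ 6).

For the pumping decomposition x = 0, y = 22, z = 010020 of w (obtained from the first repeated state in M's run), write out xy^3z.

xy^3z = 0·22·22·22·010020 = 0222222010020.
Reading y = 22 takes M from p4 back to p4, so after x·y·y·y the machine is still in p4, and z then leads to the accepting state p5. Hence 0222222010020 ∈ L(M).

0222222010020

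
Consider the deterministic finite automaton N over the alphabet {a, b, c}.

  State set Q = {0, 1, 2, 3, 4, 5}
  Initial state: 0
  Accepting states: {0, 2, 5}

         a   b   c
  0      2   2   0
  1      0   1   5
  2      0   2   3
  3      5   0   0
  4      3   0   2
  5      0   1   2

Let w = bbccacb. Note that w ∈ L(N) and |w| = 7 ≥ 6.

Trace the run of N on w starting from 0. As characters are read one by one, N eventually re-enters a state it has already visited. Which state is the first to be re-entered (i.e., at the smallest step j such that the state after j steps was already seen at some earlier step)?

Run of N on w = b b c c a c b:
  step 0: 0  (start)
  step 1: 2  (read b: 0→2)
  step 2: 2  (read b: 2→2)   ← first repeat (2 seen earlier)
  step 3: 3  (read c: 2→3)
  step 4: 0  (read c: 3→0)
  step 5: 2  (read a: 0→2)
  step 6: 3  (read c: 2→3)
  step 7: 0  (read b: 3→0)

The earliest repeat is at step j = 2: N is in 2, which it already visited at step i = 1.

2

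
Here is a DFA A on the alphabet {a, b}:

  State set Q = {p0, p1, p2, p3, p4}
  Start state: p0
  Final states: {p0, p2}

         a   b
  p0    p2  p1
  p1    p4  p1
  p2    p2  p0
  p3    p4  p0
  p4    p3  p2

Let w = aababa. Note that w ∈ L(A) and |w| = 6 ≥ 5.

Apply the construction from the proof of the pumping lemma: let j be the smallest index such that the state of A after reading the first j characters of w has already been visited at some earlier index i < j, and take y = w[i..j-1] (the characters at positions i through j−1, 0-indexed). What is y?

State sequence: p0 -a-> p2 -a-> p2 -b-> p0 -a-> p2 -b-> p0 -a-> p2
First repeat at step 2: p2 was already visited.

So i = 1, j = 2, giving x = w[0:1] = a, y = w[1:2] = a, z = w[2:6] = baba.
Check: |xy| = 2 ≤ 5 and |y| = 1 ≥ 1. Reading y takes A from p2 back to p2, so every xyⁱz is accepted.
The DFA has 5 states, so the proof of the pumping lemma guarantees a repeated state among the first 5+1 visited; the segment between the two visits is the pumpable y.

a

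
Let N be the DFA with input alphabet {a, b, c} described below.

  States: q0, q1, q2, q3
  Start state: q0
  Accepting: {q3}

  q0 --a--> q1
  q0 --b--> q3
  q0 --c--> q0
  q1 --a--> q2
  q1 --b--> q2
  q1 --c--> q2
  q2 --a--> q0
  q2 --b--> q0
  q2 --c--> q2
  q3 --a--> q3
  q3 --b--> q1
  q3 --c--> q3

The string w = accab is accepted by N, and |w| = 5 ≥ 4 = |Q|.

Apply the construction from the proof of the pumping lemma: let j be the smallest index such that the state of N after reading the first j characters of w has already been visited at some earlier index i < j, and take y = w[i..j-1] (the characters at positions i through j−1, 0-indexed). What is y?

c

State sequence: q0 -a-> q1 -c-> q2 -c-> q2 -a-> q0 -b-> q3
First repeat at step 3: q2 was already visited.

So i = 2, j = 3, giving x = w[0:2] = ac, y = w[2:3] = c, z = w[3:5] = ab.
Check: |xy| = 3 ≤ 4 and |y| = 1 ≥ 1. Reading y takes N from q2 back to q2, so every xyⁱz is accepted.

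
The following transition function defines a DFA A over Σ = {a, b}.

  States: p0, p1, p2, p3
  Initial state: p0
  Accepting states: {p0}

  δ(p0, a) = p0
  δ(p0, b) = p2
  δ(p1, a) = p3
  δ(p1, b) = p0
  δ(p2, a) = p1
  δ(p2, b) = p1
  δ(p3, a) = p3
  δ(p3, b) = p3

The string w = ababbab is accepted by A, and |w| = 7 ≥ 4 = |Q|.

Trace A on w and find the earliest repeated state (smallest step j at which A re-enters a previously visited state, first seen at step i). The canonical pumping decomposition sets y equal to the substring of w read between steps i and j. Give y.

a

State sequence: p0 -a-> p0 -b-> p2 -a-> p1 -b-> p0 -b-> p2 -a-> p1 -b-> p0
First repeat at step 1: p0 was already visited.

So i = 0, j = 1, giving x = w[0:0] = ε, y = w[0:1] = a, z = w[1:7] = babbab.
Check: |xy| = 1 ≤ 4 and |y| = 1 ≥ 1. Reading y takes A from p0 back to p0, so every xyⁱz is accepted.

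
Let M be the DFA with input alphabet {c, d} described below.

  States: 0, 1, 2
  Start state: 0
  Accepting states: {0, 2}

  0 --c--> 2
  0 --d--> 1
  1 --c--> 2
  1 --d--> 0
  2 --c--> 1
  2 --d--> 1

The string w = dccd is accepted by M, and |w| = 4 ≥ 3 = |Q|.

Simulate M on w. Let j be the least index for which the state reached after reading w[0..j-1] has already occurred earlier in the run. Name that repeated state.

1

Run of M on w = d c c d:
  step 0: 0  (start)
  step 1: 1  (read d: 0→1)
  step 2: 2  (read c: 1→2)
  step 3: 1  (read c: 2→1)   ← first repeat (1 seen earlier)
  step 4: 0  (read d: 1→0)

The earliest repeat is at step j = 3: M is in 1, which it already visited at step i = 1.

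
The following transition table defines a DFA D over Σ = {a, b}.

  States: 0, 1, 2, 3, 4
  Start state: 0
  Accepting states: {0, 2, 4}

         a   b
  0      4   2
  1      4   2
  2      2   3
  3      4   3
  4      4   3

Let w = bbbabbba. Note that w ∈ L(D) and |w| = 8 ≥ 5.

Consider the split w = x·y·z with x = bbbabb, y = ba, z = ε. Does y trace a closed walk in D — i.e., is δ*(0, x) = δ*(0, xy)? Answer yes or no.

no

Run of D on the first 8 characters of w = b b b a b b b a:
  step 0: 0  (start)
  step 1: 2  (read b: 0→2)
  step 2: 3  (read b: 2→3)
  step 3: 3  (read b: 3→3)
  step 4: 4  (read a: 3→4)
  step 5: 3  (read b: 4→3)
  step 6: 3  (read b: 3→3)
  step 7: 3  (read b: 3→3)
  step 8: 4  (read a: 3→4)

After x (step 6): 3. After xy (step 8): 4.
They differ (3 ≠ 4), so y is not a cycle from the state after x; this split is not the one the pumping-lemma construction produces, and pumping y need not keep the string in L(D).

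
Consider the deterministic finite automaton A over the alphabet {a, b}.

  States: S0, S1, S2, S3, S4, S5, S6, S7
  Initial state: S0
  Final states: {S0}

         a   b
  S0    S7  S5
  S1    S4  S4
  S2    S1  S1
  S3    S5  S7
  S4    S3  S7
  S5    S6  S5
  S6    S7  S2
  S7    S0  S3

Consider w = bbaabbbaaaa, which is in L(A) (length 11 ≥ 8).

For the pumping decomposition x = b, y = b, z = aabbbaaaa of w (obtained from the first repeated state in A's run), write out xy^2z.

bbbaabbbaaaa

xy^2z = b·b·b·aabbbaaaa = bbbaabbbaaaa.
Reading y = b takes A from S5 back to S5, so after x·y·y the machine is still in S5, and z then leads to the accepting state S0. Hence bbbaabbbaaaa ∈ L(A).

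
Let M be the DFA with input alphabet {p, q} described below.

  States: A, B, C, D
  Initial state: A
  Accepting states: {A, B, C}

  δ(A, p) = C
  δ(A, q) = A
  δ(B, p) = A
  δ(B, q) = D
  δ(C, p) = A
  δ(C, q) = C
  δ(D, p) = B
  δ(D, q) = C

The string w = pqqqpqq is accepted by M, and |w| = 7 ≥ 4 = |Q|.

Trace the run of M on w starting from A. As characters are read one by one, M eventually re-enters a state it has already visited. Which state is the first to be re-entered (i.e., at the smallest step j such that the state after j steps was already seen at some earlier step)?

C

Run of M on w = p q q q p q q:
  step 0: A  (start)
  step 1: C  (read p: A→C)
  step 2: C  (read q: C→C)   ← first repeat (C seen earlier)
  step 3: C  (read q: C→C)
  step 4: C  (read q: C→C)
  step 5: A  (read p: C→A)
  step 6: A  (read q: A→A)
  step 7: A  (read q: A→A)

The earliest repeat is at step j = 2: M is in C, which it already visited at step i = 1.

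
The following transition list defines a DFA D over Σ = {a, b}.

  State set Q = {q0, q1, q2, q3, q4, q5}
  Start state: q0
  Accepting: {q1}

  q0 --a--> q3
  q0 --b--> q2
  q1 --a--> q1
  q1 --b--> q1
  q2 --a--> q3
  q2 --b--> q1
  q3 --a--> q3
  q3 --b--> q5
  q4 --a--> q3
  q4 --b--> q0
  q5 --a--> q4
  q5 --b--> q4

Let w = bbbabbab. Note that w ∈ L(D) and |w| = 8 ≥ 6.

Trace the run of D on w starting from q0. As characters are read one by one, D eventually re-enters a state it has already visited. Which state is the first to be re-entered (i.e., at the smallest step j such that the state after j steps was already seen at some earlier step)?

State sequence: q0 -b-> q2 -b-> q1 -b-> q1 -a-> q1 -b-> q1 -b-> q1 -a-> q1 -b-> q1
First repeat at step 3: q1 was already visited.

The earliest repeat is at step j = 3: D is in q1, which it already visited at step i = 2.

q1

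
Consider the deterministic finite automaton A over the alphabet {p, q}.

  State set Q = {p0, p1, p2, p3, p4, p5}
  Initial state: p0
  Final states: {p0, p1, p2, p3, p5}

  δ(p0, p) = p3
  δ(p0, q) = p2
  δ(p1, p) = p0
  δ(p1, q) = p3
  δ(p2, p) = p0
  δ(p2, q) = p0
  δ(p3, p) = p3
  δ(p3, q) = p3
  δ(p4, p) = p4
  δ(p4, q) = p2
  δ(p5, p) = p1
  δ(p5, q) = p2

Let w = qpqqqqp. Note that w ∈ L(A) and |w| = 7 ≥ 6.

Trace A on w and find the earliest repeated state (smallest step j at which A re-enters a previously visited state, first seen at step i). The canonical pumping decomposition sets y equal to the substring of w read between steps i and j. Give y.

qp

Run of A on w = q p q q q q p:
  step 0: p0  (start)
  step 1: p2  (read q: p0→p2)
  step 2: p0  (read p: p2→p0)   ← first repeat (p0 seen earlier)
  step 3: p2  (read q: p0→p2)
  step 4: p0  (read q: p2→p0)
  step 5: p2  (read q: p0→p2)
  step 6: p0  (read q: p2→p0)
  step 7: p3  (read p: p0→p3)

So i = 0, j = 2, giving x = w[0:0] = ε, y = w[0:2] = qp, z = w[2:7] = qqqqp.
Check: |xy| = 2 ≤ 6 and |y| = 2 ≥ 1. Reading y takes A from p0 back to p0, so every xyⁱz is accepted.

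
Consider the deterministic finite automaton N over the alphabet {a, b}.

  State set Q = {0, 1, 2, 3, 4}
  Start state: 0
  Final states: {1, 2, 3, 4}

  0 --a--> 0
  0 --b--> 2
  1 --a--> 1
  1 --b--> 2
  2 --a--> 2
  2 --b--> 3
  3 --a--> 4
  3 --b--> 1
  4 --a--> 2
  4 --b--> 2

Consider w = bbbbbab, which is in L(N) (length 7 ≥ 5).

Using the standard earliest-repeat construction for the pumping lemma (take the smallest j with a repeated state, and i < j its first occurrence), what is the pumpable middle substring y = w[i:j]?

State sequence: 0 -b-> 2 -b-> 3 -b-> 1 -b-> 2 -b-> 3 -a-> 4 -b-> 2
First repeat at step 4: 2 was already visited.

So i = 1, j = 4, giving x = w[0:1] = b, y = w[1:4] = bbb, z = w[4:7] = bab.
Check: |xy| = 4 ≤ 5 and |y| = 3 ≥ 1. Reading y takes N from 2 back to 2, so every xyⁱz is accepted.

bbb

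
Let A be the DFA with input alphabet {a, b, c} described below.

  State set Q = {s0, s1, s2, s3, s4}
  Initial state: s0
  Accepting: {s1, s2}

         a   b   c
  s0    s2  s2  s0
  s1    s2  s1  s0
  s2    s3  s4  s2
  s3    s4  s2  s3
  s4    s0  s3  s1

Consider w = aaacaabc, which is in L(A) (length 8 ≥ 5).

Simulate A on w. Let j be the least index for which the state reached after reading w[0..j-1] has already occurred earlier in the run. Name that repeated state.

s2

State sequence: s0 -a-> s2 -a-> s3 -a-> s4 -c-> s1 -a-> s2 -a-> s3 -b-> s2 -c-> s2
First repeat at step 5: s2 was already visited.

The earliest repeat is at step j = 5: A is in s2, which it already visited at step i = 1.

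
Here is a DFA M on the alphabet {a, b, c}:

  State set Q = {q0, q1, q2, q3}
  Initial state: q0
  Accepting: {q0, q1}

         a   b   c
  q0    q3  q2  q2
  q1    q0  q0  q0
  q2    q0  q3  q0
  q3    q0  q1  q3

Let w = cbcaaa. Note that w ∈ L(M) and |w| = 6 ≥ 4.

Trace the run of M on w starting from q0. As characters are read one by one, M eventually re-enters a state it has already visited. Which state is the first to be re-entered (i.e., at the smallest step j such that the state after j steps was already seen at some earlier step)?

Run of M on w = c b c a a a:
  step 0: q0  (start)
  step 1: q2  (read c: q0→q2)
  step 2: q3  (read b: q2→q3)
  step 3: q3  (read c: q3→q3)   ← first repeat (q3 seen earlier)
  step 4: q0  (read a: q3→q0)
  step 5: q3  (read a: q0→q3)
  step 6: q0  (read a: q3→q0)

The earliest repeat is at step j = 3: M is in q3, which it already visited at step i = 2.

q3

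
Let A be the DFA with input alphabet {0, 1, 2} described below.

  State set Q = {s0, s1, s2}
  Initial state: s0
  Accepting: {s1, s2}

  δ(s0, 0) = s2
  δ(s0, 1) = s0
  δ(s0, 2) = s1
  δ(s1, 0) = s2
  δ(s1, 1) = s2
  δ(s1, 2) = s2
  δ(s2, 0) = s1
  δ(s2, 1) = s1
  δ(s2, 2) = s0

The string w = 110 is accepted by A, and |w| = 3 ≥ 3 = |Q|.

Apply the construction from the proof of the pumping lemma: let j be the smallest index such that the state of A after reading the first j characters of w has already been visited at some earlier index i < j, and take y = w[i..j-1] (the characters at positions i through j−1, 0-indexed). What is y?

State sequence: s0 -1-> s0 -1-> s0 -0-> s2
First repeat at step 1: s0 was already visited.

So i = 0, j = 1, giving x = w[0:0] = ε, y = w[0:1] = 1, z = w[1:3] = 10.
Check: |xy| = 1 ≤ 3 and |y| = 1 ≥ 1. Reading y takes A from s0 back to s0, so every xyⁱz is accepted.

1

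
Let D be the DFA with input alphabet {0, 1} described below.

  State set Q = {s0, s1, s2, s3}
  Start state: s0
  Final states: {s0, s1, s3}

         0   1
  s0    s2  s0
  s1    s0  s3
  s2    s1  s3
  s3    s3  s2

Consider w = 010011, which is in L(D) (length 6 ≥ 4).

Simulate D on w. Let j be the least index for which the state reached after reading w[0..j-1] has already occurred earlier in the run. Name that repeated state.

State sequence: s0 -0-> s2 -1-> s3 -0-> s3 -0-> s3 -1-> s2 -1-> s3
First repeat at step 3: s3 was already visited.

The earliest repeat is at step j = 3: D is in s3, which it already visited at step i = 2.

s3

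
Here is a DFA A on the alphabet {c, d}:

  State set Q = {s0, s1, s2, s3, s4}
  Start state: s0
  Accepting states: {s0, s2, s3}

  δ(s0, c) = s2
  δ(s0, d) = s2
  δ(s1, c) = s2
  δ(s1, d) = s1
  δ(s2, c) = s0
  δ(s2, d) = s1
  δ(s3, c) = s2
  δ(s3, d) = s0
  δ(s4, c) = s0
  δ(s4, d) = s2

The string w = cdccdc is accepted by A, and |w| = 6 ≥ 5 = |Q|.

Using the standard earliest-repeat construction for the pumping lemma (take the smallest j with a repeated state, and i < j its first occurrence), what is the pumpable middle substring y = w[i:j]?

dc

Run of A on w = c d c c d c:
  step 0: s0  (start)
  step 1: s2  (read c: s0→s2)
  step 2: s1  (read d: s2→s1)
  step 3: s2  (read c: s1→s2)   ← first repeat (s2 seen earlier)
  step 4: s0  (read c: s2→s0)
  step 5: s2  (read d: s0→s2)
  step 6: s0  (read c: s2→s0)

So i = 1, j = 3, giving x = w[0:1] = c, y = w[1:3] = dc, z = w[3:6] = cdc.
Check: |xy| = 3 ≤ 5 and |y| = 2 ≥ 1. Reading y takes A from s2 back to s2, so every xyⁱz is accepted.
The DFA has 5 states, so the proof of the pumping lemma guarantees a repeated state among the first 5+1 visited; the segment between the two visits is the pumpable y.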